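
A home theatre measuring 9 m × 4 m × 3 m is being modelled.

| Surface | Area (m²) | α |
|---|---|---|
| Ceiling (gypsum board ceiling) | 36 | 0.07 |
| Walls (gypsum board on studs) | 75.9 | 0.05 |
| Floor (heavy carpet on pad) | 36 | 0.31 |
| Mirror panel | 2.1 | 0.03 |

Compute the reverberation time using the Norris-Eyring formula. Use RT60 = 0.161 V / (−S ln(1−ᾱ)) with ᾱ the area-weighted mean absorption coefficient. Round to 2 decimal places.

Total surface area S = 36 + 75.9 + 36 + 2.1 = 150.0 m².
Absorption A = 36·0.07 + 75.9·0.05 + 36·0.31 + 2.1·0.03 = 17.538 sabins.
Mean coefficient ᾱ = A/S = 0.1169.
−S·ln(1−ᾱ) = −150.0 × ln(1 − 0.1169) = 18.648.
V = 9 × 4 × 3 = 108 m³.
T = 0.161·V/[−S·ln(1−ᾱ)] = 0.161·108/18.648 = 0.93 s.

0.93 s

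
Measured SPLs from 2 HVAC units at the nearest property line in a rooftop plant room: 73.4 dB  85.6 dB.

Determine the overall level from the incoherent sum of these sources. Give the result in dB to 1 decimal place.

85.9 dB

Converting to relative power and adding: 10^(73.4/10) + 10^(85.6/10) = 3.85e+08.
Combined level = 10 log₁₀(3.85e+08) = 85.9 dB.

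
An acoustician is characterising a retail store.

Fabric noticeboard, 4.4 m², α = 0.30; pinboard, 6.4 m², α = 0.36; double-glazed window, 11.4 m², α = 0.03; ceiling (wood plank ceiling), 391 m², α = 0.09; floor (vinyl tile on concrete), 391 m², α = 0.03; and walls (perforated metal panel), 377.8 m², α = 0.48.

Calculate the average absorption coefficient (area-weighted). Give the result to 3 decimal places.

Total surface area S = 1182.0 m².
A = 4.4*0.30 + 6.4*0.36 + 11.4*0.03 + 391*0.09 + 391*0.03 + 377.8*0.48 = 232.230 sabins.
ᾱ = A/S = 0.196.

0.196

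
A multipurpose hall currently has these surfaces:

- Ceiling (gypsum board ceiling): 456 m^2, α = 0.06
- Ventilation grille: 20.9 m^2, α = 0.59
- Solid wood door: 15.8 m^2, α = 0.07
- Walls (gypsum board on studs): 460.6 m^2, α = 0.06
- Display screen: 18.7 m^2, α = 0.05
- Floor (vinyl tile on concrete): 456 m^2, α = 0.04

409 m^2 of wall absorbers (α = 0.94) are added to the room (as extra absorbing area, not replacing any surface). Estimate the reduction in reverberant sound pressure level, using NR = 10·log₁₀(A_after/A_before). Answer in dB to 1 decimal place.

Total absorption A_before = 456·0.06 + 20.9·0.59 + 15.8·0.07 + 460.6·0.06 + 18.7·0.05 + 456·0.04
  = 27.360 + 12.331 + 1.106 + 27.636 + 0.935 + 18.240 = 87.608 m^2 sabins.
Added absorption = 409 × 0.94 = 384.460 sabins.
New total A_after = 472.068 sabins.
NR = 10·log₁₀(472.068/87.608) = 7.3 dB.

7.3 dB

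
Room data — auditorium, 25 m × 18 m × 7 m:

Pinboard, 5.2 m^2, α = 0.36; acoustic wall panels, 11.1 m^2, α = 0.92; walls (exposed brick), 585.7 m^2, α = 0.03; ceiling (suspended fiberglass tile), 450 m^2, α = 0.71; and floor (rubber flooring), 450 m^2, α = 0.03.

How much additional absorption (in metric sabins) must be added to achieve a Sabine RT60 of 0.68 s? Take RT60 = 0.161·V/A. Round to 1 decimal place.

383.2 sabins

Equivalent absorption area: A₁ = 5.2*0.36 + 11.1*0.92 + 585.7*0.03 + 450*0.71 + 450*0.03 = 362.655 m^2.
V = 3150 m³. Required absorption A₂ = 0.161 × 3150 / 0.68 = 745.809 sabins.
Additional absorption ΔA = 745.809 − 362.655 = 383.2 sabins.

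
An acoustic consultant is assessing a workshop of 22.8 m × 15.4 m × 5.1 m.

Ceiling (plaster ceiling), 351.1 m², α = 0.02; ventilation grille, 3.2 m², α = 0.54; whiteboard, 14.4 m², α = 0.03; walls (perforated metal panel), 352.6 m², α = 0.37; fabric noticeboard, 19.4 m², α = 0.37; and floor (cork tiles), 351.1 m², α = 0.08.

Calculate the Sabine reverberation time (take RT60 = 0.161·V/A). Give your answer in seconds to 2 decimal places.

1.65 s

Total absorption A = 351.1*0.02 + 3.2*0.54 + 14.4*0.03 + 352.6*0.37 + 19.4*0.37 + 351.1*0.08
  = 7.022 + 1.728 + 0.432 + 130.462 + 7.178 + 28.088 = 174.910 m² sabins.
Volume V = 22.8 × 15.4 × 5.1 = 1790.712 m³.
T = 0.161 V/A = 0.161·1790.712/174.910 = 1.65 s.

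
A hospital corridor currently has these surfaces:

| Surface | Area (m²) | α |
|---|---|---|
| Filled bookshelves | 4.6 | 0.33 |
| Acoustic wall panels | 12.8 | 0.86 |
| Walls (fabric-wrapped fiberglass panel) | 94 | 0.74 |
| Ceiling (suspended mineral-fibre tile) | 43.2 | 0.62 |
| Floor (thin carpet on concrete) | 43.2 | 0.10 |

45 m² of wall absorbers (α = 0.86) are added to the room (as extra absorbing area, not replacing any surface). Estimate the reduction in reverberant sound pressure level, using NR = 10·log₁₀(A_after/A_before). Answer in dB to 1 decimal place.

1.3 dB

Total absorption A_before = 4.6*0.33 + 12.8*0.86 + 94*0.74 + 43.2*0.62 + 43.2*0.10
  = 1.518 + 11.008 + 69.560 + 26.784 + 4.320 = 113.190 m² sabins.
Treatment contributes 45·0.86 = 38.700 sabins.
New total A_after = 151.890 sabins.
Reduction = 10 log₁₀(A_after/A_before) = 10 log₁₀(1.3419) = 1.3 dB.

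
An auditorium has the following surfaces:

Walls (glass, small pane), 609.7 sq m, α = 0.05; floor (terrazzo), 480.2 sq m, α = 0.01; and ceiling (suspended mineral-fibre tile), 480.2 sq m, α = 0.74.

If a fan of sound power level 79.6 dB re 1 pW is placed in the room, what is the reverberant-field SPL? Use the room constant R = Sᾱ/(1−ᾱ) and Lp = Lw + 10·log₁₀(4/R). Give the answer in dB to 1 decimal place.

Σ(Sᵢαᵢ) = 609.7×0.05 + 480.2×0.01 + 480.2×0.74 = 390.635; total area S = 1570.1 sq m.
ᾱ = 0.2488, so room constant R = A/(1−ᾱ) = 520.015 sq m.
Lp = 79.6 + 10·log₁₀(4/520.015) = 79.6 + (-21.14) = 58.5 dB.

58.5 dB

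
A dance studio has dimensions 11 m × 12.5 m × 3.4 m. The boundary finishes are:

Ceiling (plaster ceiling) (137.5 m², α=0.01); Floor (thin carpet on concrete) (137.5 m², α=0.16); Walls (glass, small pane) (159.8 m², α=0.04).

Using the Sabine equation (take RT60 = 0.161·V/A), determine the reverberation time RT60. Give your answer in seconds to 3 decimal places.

Summing Sᵢαᵢ: 1.375 + 22.000 + 6.392 → A = 29.767 sabins.
V = 11·12.5·3.4 = 467.5 m³.
T = 0.161 V/A = 0.161·467.5/29.767 = 2.529 s.

2.529 s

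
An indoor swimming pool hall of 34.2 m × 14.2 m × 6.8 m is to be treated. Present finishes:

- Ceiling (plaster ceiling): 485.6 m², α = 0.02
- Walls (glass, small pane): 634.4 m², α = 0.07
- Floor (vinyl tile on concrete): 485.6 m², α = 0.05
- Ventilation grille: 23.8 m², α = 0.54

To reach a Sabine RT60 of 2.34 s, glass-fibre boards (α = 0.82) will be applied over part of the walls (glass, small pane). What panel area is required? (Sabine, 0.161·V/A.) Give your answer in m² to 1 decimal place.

181.3

A₁ = Σ Sᵢαᵢ = 485.6·0.02 + 634.4·0.07 + 485.6·0.05 + 23.8·0.54 = 91.252 sabins.
V = 3302.352 m³. Target absorption A₂ = 0.161 × 3302.352 / 2.34 = 227.213 sabins.
Absorption to add: 227.213 − 91.252 = 135.961 sabins.
Net gain per m²: Δα = 0.82 − 0.07 = 0.75.
Panel area = 135.961 / 0.75 = 181.3 m².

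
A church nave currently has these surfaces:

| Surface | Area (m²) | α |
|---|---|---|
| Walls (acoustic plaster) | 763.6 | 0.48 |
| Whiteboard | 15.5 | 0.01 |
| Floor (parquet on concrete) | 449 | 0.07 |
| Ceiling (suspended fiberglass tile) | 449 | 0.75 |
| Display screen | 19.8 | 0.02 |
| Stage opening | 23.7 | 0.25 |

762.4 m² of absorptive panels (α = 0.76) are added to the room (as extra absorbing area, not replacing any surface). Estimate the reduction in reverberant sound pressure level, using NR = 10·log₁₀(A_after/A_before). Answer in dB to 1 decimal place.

2.5 dB

Summing Sᵢαᵢ: 366.528 + 0.155 + 31.430 + 336.750 + 0.396 + 5.925 → A_before = 741.184 sabins.
Added absorption = 762.4 × 0.76 = 579.424 sabins.
A_after = 741.184 + 579.424 = 1320.608 sabins.
NR = 10·log₁₀(1320.608/741.184) = 2.5 dB.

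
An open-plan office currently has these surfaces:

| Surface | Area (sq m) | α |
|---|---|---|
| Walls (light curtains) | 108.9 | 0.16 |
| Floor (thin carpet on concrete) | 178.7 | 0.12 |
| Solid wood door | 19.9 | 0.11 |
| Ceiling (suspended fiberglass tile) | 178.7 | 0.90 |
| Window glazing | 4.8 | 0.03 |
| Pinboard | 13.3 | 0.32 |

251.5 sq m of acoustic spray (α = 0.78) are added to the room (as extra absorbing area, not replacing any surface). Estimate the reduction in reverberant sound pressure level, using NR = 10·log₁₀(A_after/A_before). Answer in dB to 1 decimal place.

A_before = Σ Sᵢαᵢ = 108.9*0.16 + 178.7*0.12 + 19.9*0.11 + 178.7*0.90 + 4.8*0.03 + 13.3*0.32 = 206.287 sabins.
Treatment contributes 251.5·0.78 = 196.170 sabins.
New total A_after = 402.457 sabins.
NR = 10·log₁₀(402.457/206.287) = 2.9 dB.

2.9 dB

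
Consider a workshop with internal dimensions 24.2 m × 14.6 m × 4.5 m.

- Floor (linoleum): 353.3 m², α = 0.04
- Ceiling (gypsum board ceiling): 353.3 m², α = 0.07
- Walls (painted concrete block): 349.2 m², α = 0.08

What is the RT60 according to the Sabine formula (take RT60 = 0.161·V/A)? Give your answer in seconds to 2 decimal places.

Total absorption A = 353.3×0.04 + 353.3×0.07 + 349.2×0.08
  = 14.132 + 24.731 + 27.936 = 66.799 m² sabins.
Room volume: 1589.94 m³.
Sabine: RT60 = 0.161 × 1589.94 / 66.799 = 3.83 s.

3.83 s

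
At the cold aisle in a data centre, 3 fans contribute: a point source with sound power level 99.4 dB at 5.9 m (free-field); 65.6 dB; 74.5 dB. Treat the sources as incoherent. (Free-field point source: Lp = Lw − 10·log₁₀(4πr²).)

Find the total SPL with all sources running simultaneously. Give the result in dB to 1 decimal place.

77.1 dB

Source at 5.9 m: Lp = 99.4 − 10·log₁₀(4π·5.9²) = 99.4 − 10·log₁₀(437.435) = 73.0 dB.
Sum in the linear (power) domain: Σ 10^(Lᵢ/10) = 10^(73.0/10) + 10^(65.6/10) + 10^(74.5/10) = 5.177e+07.
L_total = 10·log₁₀(5.177e+07) = 77.1 dB.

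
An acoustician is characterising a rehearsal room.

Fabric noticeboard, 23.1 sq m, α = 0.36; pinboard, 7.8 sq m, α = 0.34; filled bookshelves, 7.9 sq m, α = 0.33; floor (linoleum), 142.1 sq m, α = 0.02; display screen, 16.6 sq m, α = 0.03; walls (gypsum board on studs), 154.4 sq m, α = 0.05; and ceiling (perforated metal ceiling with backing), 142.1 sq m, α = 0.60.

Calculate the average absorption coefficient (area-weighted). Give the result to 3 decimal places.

S = Σ Sᵢ = 23.1 + 7.8 + 7.9 + 142.1 + 16.6 + 154.4 + 142.1 = 494.0 sq m.
Weighted sum Σ Sα = 109.895.
ᾱ = 109.895 / 494.0 = 0.222.

0.222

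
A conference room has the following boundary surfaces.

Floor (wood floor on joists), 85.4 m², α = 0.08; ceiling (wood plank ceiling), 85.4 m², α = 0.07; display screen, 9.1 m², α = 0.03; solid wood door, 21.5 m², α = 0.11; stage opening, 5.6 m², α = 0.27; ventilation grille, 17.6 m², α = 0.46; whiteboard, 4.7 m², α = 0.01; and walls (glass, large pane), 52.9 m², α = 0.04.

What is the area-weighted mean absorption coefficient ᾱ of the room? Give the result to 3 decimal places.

Total surface area S = 282.2 m².
Σ(Sᵢαᵢ) = 85.4·0.08 + 85.4·0.07 + 9.1·0.03 + 21.5·0.11 + 5.6·0.27 + 17.6·0.46 + 4.7·0.01 + 52.9·0.04 = 27.219.
ᾱ = 27.219 / 282.2 = 0.096.

0.096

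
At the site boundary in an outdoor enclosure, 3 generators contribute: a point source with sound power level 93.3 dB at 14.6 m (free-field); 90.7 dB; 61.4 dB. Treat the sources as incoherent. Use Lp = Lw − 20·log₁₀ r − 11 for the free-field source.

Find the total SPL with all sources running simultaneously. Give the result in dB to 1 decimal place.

Source at 14.6 m: Lp = 93.3 − 20·log₁₀(14.6) − 11 = 59.0 dB.
Converting to relative power and adding: 10^(59.0/10) + 10^(90.7/10) + 10^(61.4/10) = 1.177e+09.
Combined level = 10 log₁₀(1.177e+09) = 90.7 dB.

90.7 dB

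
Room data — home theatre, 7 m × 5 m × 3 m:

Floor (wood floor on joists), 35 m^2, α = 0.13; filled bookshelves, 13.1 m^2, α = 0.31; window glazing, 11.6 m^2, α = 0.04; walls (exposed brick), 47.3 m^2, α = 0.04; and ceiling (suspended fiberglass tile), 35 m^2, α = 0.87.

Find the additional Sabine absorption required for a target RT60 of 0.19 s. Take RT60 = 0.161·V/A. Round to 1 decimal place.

Equivalent absorption area: A₁ = 35*0.13 + 13.1*0.31 + 11.6*0.04 + 47.3*0.04 + 35*0.87 = 41.417 m^2.
For T = 0.19 s, need A₂ = 0.161·V/T = 0.161·105/0.19 = 88.974 sabins.
ΔA = A₂ − A₁ = 88.974 − 41.417 = 47.6 sabins.

47.6 sabins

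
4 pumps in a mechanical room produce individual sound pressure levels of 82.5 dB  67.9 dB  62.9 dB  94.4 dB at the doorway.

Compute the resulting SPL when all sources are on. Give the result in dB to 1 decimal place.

94.7 dB

Sum in the linear (power) domain: Σ 10^(Lᵢ/10) = 10^(82.5/10) + 10^(67.9/10) + 10^(62.9/10) + 10^(94.4/10) = 2.94e+09.
Back to dB: 10·log₁₀ Σ = 94.7 dB.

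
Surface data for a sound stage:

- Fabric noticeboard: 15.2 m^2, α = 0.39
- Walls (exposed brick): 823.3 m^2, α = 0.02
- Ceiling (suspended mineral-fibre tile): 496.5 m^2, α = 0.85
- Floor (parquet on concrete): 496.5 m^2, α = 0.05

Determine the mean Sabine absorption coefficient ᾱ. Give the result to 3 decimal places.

0.256

S = Σ Sᵢ = 15.2 + 823.3 + 496.5 + 496.5 = 1831.5 m^2.
A = 15.2×0.39 + 823.3×0.02 + 496.5×0.85 + 496.5×0.05 = 469.244 sabins.
ᾱ = 469.244 / 1831.5 = 0.256.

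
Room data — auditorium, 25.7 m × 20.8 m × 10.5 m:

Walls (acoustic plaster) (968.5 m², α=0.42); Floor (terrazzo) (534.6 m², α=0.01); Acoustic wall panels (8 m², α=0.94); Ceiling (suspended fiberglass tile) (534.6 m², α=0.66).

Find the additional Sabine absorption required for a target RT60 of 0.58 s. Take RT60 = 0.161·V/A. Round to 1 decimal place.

Summing Sᵢαᵢ: 406.770 + 5.346 + 7.520 + 352.836 → A₁ = 772.472 sabins.
For T = 0.58 s, need A₂ = 0.161·V/T = 0.161·5612.88/0.58 = 1558.058 sabins.
Shortfall: 1558.058 − 772.472 = 785.6 sabins.

785.6 sabins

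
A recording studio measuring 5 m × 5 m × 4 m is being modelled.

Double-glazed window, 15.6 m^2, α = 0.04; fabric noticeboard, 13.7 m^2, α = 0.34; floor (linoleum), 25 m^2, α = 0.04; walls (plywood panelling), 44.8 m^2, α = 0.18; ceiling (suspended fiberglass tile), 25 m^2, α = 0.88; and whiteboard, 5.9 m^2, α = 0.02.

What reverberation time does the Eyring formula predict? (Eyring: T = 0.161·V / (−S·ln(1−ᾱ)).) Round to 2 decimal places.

0.38 sec

Total surface area S = 15.6 + 13.7 + 25 + 44.8 + 25 + 5.9 = 130.0 m^2.
Σ(Sᵢαᵢ) = 15.6·0.04 + 13.7·0.34 + 25·0.04 + 44.8·0.18 + 25·0.88 + 5.9·0.02 = 36.464.
ᾱ = 36.464 / 130.0 = 0.2805.
−S·ln(1−ᾱ) = −130.0 × ln(1 − 0.2805) = 42.796.
V = 5 × 5 × 4 = 100 m³.
T = 0.161·V/[−S·ln(1−ᾱ)] = 0.161·100/42.796 = 0.38 s.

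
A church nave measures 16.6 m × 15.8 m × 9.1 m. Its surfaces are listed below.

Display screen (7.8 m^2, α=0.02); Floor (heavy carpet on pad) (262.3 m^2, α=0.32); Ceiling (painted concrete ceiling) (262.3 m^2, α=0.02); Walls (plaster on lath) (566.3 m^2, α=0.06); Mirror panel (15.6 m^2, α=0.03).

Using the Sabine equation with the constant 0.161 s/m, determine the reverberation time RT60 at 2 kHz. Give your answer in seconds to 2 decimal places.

A = Σ Sᵢαᵢ = 7.8·0.02 + 262.3·0.32 + 262.3·0.02 + 566.3·0.06 + 15.6·0.03 = 123.784 sabins.
Room volume: 2386.748 m³.
Sabine: RT60 = 0.161 × 2386.748 / 123.784 = 3.10 s.

3.10 sec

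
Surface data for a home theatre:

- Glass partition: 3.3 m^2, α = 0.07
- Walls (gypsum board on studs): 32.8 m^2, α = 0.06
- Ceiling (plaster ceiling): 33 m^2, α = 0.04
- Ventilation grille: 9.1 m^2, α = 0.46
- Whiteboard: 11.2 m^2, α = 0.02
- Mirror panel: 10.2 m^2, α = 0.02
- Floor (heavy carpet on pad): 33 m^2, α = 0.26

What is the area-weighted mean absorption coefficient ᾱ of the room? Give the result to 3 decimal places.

S = Σ Sᵢ = 3.3 + 32.8 + 33 + 9.1 + 11.2 + 10.2 + 33 = 132.6 m^2.
A = 3.3*0.07 + 32.8*0.06 + 33*0.04 + 9.1*0.46 + 11.2*0.02 + 10.2*0.02 + 33*0.26 = 16.713 sabins.
ᾱ = A/S = 0.126.

0.126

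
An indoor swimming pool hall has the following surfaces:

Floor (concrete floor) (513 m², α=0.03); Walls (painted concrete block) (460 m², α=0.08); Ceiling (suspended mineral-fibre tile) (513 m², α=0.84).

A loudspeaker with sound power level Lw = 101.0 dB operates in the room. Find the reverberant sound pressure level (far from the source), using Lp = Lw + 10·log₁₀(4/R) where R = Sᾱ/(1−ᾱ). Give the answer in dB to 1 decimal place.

Σ(Sᵢαᵢ) = 513·0.03 + 460·0.08 + 513·0.84 = 483.110; total area S = 1486.0 m².
ᾱ = 0.3251, so room constant R = A/(1−ᾱ) = 715.825 m².
Lp = Lw + 10 log₁₀(4/R) = 101.0 -22.53 = 78.5 dB.

78.5 dB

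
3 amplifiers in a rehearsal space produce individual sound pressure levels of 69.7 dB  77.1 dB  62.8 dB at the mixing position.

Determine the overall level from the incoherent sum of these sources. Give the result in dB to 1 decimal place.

Σ 10^(Lᵢ/10) = 6.252e+07.
Combined level = 10 log₁₀(6.252e+07) = 78.0 dB.

78.0 dB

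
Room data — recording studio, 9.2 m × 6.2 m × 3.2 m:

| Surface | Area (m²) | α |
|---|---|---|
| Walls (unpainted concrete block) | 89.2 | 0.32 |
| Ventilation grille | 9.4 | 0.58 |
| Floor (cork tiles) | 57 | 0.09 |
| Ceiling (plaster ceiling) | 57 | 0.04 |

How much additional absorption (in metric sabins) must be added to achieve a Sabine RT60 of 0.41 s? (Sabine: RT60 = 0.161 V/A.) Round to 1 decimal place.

30.3 sabins

Summing Sᵢαᵢ: 28.544 + 5.452 + 5.130 + 2.280 → A₁ = 41.406 sabins.
V = 182.528 m³. Required absorption A₂ = 0.161 × 182.528 / 0.41 = 71.676 sabins.
ΔA = A₂ − A₁ = 71.676 − 41.406 = 30.3 sabins.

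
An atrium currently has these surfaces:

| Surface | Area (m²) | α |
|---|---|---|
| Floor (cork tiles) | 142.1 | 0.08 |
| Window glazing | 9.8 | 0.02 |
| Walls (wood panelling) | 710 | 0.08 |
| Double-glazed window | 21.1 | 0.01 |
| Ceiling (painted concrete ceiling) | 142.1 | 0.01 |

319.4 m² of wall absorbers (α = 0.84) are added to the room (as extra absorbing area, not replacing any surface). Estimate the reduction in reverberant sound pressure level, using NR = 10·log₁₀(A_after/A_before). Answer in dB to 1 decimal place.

6.8 dB

Total absorption A_before = 142.1*0.08 + 9.8*0.02 + 710*0.08 + 21.1*0.01 + 142.1*0.01
  = 11.368 + 0.196 + 56.800 + 0.211 + 1.421 = 69.996 m² sabins.
Treatment contributes 319.4·0.84 = 268.296 sabins.
New total A_after = 338.292 sabins.
Reduction = 10 log₁₀(A_after/A_before) = 10 log₁₀(4.8330) = 6.8 dB.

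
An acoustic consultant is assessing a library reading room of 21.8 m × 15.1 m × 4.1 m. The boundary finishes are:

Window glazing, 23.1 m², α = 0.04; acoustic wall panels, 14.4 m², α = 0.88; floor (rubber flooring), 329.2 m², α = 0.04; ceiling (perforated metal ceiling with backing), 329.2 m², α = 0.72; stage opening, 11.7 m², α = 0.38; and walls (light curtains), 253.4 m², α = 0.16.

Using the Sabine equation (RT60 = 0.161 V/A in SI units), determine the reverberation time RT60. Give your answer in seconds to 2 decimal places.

0.70 sec

Summing Sᵢαᵢ: 0.924 + 12.672 + 13.168 + 237.024 + 4.446 + 40.544 → A = 308.778 sabins.
Room volume: 1349.638 m³.
Sabine: RT60 = 0.161 × 1349.638 / 308.778 = 0.70 s.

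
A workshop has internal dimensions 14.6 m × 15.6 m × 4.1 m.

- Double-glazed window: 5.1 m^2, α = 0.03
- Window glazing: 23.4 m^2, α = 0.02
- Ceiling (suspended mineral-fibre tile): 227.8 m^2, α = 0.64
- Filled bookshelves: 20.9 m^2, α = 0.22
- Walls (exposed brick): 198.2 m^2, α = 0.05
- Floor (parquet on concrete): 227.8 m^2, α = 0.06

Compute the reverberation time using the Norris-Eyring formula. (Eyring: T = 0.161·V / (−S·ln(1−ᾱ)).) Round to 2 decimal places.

Total surface area S = 5.1 + 23.4 + 227.8 + 20.9 + 198.2 + 227.8 = 703.2 m^2.
Absorption A = 5.1·0.03 + 23.4·0.02 + 227.8·0.64 + 20.9·0.22 + 198.2·0.05 + 227.8·0.06 = 174.589 sabins.
Mean coefficient ᾱ = A/S = 0.2483.
Eyring denominator: −S ln(1−ᾱ) = 200.706.
V = 14.6 × 15.6 × 4.1 = 933.816 m³.
RT60 = 0.161 × 933.816 / 200.706 = 0.75 s.

0.75 s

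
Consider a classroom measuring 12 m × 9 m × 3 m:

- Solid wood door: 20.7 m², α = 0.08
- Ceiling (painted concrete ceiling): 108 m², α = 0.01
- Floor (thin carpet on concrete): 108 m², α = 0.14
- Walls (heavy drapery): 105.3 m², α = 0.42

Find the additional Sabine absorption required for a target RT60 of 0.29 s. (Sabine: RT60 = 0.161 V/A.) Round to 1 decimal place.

Total absorption A₁ = 20.7*0.08 + 108*0.01 + 108*0.14 + 105.3*0.42
  = 1.656 + 1.080 + 15.120 + 44.226 = 62.082 m² sabins.
V = 324 m³. Required absorption A₂ = 0.161 × 324 / 0.29 = 179.876 sabins.
ΔA = A₂ − A₁ = 179.876 − 62.082 = 117.8 sabins.

117.8 sabins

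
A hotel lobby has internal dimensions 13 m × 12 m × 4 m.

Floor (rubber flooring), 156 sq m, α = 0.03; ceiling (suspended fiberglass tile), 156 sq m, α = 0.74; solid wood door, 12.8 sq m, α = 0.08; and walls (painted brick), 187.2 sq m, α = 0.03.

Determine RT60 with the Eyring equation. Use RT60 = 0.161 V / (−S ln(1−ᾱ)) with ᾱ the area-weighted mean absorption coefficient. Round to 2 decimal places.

S = Σ Sᵢ = 512.0 sq m.
Σ(Sᵢαᵢ) = 156·0.03 + 156·0.74 + 12.8·0.08 + 187.2·0.03 = 126.760.
ᾱ = 126.760 / 512.0 = 0.2476.
−S·ln(1−ᾱ) = −512.0 × ln(1 − 0.2476) = 145.657.
V = 13 × 12 × 4 = 624 m³.
T = 0.161·V/[−S·ln(1−ᾱ)] = 0.161·624/145.657 = 0.69 s.

0.69 sec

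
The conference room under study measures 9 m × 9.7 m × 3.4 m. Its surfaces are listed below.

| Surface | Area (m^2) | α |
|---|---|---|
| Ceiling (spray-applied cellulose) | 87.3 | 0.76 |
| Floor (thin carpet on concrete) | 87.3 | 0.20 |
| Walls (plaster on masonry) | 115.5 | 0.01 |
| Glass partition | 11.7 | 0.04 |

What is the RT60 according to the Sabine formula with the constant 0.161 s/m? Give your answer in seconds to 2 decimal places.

0.56 s

A = Σ Sᵢαᵢ = 87.3·0.76 + 87.3·0.20 + 115.5·0.01 + 11.7·0.04 = 85.431 sabins.
Volume V = 9 × 9.7 × 3.4 = 296.82 m³.
RT60 = 0.161 · V / A = 0.161 × 296.82 / 85.431 = 0.56 s.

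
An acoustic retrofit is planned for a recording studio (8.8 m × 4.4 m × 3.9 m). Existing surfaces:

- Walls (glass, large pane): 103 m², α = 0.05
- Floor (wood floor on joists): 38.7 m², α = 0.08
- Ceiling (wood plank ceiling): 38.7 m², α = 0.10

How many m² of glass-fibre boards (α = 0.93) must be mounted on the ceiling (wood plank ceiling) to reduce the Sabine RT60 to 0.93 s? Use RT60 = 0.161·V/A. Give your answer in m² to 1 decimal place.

A₁ = Σ Sᵢαᵢ = 103×0.05 + 38.7×0.08 + 38.7×0.10 = 12.116 sabins.
V = 151.008 m³. Target absorption A₂ = 0.161 × 151.008 / 0.93 = 26.142 sabins.
Absorption to add: 26.142 − 12.116 = 14.026 sabins.
Each m² of panel replacing the ceiling (wood plank ceiling) adds (0.93 − 0.10) = 0.83 sabins.
Panel area = 14.026 / 0.83 = 16.9 m².

16.9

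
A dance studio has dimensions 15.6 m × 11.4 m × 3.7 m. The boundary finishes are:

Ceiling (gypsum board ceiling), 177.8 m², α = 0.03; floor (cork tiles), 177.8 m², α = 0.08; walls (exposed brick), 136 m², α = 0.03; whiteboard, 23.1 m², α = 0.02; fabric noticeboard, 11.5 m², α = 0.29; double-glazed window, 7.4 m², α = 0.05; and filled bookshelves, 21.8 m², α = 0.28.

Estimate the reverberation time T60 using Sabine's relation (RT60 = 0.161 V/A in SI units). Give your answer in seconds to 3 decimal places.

3.124 sec

A = Σ Sᵢαᵢ = 177.8*0.03 + 177.8*0.08 + 136*0.03 + 23.1*0.02 + 11.5*0.29 + 7.4*0.05 + 21.8*0.28 = 33.909 sabins.
Volume V = 15.6 × 11.4 × 3.7 = 658.008 m³.
T = 0.161 V/A = 0.161·658.008/33.909 = 3.124 s.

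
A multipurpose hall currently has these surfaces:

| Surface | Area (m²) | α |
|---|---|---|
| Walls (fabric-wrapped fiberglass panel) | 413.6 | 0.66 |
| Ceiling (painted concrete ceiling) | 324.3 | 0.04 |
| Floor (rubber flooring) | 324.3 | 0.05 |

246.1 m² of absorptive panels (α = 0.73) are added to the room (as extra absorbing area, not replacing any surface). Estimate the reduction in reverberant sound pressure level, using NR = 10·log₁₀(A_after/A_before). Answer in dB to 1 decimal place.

Summing Sᵢαᵢ: 272.976 + 12.972 + 16.215 → A_before = 302.163 sabins.
Added absorption = 246.1 × 0.73 = 179.653 sabins.
New total A_after = 481.816 sabins.
NR = 10·log₁₀(481.816/302.163) = 2.0 dB.

2.0 dB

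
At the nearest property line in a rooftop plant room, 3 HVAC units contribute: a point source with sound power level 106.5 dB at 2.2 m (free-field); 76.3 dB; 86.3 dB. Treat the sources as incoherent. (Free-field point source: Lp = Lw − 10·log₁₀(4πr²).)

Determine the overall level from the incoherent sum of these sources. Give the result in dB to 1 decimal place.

Source at 2.2 m: Lp = 106.5 − 10·log₁₀(4π·2.2²) = 106.5 − 10·log₁₀(60.821) = 88.7 dB.
Σ 10^(Lᵢ/10) = 1.211e+09.
Combined level = 10 log₁₀(1.211e+09) = 90.8 dB.

90.8 dB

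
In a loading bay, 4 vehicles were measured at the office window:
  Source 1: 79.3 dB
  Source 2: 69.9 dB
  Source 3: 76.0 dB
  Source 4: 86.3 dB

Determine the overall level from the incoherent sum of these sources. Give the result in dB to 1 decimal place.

Converting to relative power and adding: 10^(79.3/10) + 10^(69.9/10) + 10^(76.0/10) + 10^(86.3/10) = 5.613e+08.
Back to dB: 10·log₁₀ Σ = 87.5 dB.

87.5 dB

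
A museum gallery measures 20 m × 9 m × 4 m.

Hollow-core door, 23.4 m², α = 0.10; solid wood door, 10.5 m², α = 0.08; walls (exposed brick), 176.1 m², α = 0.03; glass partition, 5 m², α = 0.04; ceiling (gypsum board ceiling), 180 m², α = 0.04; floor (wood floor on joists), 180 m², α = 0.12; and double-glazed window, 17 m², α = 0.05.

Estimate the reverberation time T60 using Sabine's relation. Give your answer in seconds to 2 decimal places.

3.03 s

Summing Sᵢαᵢ: 2.340 + 0.840 + 5.283 + 0.200 + 7.200 + 21.600 + 0.850 → A = 38.313 sabins.
Room volume: 720 m³.
RT60 = 0.161 · V / A = 0.161 × 720 / 38.313 = 3.03 s.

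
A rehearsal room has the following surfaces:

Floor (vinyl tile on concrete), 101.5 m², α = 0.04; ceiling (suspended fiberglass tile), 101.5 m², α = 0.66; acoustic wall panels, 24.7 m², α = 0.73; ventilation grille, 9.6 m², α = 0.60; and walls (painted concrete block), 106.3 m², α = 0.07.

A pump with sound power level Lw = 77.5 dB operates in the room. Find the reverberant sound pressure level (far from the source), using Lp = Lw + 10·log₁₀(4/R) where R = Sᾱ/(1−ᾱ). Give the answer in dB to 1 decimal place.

61.9 dB

A = 102.282 sabins; S = 343.6 m².
ᾱ = 102.282/343.6 = 0.2977; R = Sᾱ/(1−ᾱ) = 102.282/(1−0.2977) = 145.639 m².
Lp = Lw + 10 log₁₀(4/R) = 77.5 -15.61 = 61.9 dB.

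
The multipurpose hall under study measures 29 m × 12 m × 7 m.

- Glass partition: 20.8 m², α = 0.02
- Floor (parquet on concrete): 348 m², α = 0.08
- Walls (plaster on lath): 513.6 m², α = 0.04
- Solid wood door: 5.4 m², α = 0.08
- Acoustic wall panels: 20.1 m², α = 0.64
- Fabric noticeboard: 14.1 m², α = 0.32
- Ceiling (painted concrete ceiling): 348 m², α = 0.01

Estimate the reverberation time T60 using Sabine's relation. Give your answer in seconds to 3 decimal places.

5.596 s

Total absorption A = 20.8·0.02 + 348·0.08 + 513.6·0.04 + 5.4·0.08 + 20.1·0.64 + 14.1·0.32 + 348·0.01
  = 0.416 + 27.840 + 20.544 + 0.432 + 12.864 + 4.512 + 3.480 = 70.088 m² sabins.
V = 29·12·7 = 2436 m³.
RT60 = 0.161 · V / A = 0.161 × 2436 / 70.088 = 5.596 s.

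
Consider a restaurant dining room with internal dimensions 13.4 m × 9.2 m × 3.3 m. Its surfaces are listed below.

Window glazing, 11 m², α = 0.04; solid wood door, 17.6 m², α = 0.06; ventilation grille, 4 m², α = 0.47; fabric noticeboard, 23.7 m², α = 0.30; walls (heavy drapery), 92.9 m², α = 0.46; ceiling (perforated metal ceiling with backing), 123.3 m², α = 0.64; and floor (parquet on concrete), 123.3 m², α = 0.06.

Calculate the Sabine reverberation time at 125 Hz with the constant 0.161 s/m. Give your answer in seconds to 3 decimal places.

0.469 seconds

A = Σ Sᵢαᵢ = 11×0.04 + 17.6×0.06 + 4×0.47 + 23.7×0.30 + 92.9×0.46 + 123.3×0.64 + 123.3×0.06 = 139.530 sabins.
Volume V = 13.4 × 9.2 × 3.3 = 406.824 m³.
Sabine: RT60 = 0.161 × 406.824 / 139.530 = 0.469 s.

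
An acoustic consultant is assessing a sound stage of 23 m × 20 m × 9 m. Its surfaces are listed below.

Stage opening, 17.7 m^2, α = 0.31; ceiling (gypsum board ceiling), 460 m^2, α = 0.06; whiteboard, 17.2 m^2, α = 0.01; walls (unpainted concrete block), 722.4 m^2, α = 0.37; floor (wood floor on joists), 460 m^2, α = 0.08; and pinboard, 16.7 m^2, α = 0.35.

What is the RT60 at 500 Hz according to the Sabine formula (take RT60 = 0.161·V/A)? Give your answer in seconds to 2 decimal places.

1.94 s

Equivalent absorption area: A = 17.7*0.31 + 460*0.06 + 17.2*0.01 + 722.4*0.37 + 460*0.08 + 16.7*0.35 = 343.192 m^2.
V = 23·20·9 = 4140 m³.
RT60 = 0.161 · V / A = 0.161 × 4140 / 343.192 = 1.94 s.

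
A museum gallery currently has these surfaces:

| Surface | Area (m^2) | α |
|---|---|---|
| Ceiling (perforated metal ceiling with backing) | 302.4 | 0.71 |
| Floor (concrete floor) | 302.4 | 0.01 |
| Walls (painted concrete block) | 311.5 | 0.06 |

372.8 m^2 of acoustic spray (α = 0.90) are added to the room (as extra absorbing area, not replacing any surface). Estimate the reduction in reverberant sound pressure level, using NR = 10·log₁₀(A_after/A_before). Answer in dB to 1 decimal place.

A_before = Σ Sᵢαᵢ = 302.4×0.71 + 302.4×0.01 + 311.5×0.06 = 236.418 sabins.
Added absorption = 372.8 × 0.90 = 335.520 sabins.
New total A_after = 571.938 sabins.
NR = 10·log₁₀(571.938/236.418) = 3.8 dB.

3.8 dB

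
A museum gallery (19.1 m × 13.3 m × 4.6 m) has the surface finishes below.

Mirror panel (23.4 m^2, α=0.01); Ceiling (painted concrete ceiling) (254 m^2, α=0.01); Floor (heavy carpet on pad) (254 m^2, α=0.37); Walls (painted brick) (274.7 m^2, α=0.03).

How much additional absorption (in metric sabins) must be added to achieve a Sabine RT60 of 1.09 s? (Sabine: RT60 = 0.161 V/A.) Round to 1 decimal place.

67.6 sabins

Summing Sᵢαᵢ: 0.234 + 2.540 + 93.980 + 8.241 → A₁ = 104.995 sabins.
V = 1168.538 m³. Required absorption A₂ = 0.161 × 1168.538 / 1.09 = 172.601 sabins.
Shortfall: 172.601 − 104.995 = 67.6 sabins.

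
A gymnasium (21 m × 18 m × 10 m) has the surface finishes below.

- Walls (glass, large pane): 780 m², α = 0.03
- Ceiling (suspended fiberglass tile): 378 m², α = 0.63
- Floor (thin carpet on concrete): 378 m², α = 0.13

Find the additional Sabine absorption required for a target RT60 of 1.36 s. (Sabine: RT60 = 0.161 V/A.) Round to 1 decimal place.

136.8 sabins

A₁ = Σ Sᵢαᵢ = 780×0.03 + 378×0.63 + 378×0.13 = 310.680 sabins.
For T = 1.36 s, need A₂ = 0.161·V/T = 0.161·3780/1.36 = 447.485 sabins.
Shortfall: 447.485 − 310.680 = 136.8 sabins.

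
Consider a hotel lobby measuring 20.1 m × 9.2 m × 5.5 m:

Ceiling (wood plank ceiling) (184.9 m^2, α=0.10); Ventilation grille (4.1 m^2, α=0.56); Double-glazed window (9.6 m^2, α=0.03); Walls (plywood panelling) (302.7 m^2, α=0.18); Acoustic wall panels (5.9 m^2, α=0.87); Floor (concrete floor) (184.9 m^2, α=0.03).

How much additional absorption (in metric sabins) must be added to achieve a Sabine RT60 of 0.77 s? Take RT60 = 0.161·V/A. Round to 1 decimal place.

A₁ = Σ Sᵢαᵢ = 184.9·0.10 + 4.1·0.56 + 9.6·0.03 + 302.7·0.18 + 5.9·0.87 + 184.9·0.03 = 86.240 sabins.
V = 1017.06 m³. Required absorption A₂ = 0.161 × 1017.06 / 0.77 = 212.658 sabins.
Shortfall: 212.658 − 86.240 = 126.4 sabins.

126.4 sabins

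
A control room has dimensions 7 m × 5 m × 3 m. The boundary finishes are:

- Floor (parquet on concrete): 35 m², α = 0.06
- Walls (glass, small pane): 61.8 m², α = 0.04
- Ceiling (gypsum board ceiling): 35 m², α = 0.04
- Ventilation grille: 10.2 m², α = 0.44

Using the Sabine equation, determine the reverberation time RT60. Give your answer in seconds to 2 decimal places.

1.62 sec

Equivalent absorption area: A = 35·0.06 + 61.8·0.04 + 35·0.04 + 10.2·0.44 = 10.460 m².
Room volume: 105 m³.
RT60 = 0.161 · V / A = 0.161 × 105 / 10.460 = 1.62 s.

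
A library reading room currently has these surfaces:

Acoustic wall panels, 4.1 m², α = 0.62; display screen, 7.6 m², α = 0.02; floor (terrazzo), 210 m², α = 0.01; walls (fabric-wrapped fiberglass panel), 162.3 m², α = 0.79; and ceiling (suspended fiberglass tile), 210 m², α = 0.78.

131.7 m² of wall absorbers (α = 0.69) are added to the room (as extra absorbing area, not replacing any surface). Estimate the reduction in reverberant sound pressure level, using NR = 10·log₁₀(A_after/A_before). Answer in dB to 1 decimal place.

Equivalent absorption area: A_before = 4.1·0.62 + 7.6·0.02 + 210·0.01 + 162.3·0.79 + 210·0.78 = 296.811 m².
Added absorption = 131.7 × 0.69 = 90.873 sabins.
New total A_after = 387.684 sabins.
Reduction = 10 log₁₀(A_after/A_before) = 10 log₁₀(1.3062) = 1.2 dB.

1.2 dB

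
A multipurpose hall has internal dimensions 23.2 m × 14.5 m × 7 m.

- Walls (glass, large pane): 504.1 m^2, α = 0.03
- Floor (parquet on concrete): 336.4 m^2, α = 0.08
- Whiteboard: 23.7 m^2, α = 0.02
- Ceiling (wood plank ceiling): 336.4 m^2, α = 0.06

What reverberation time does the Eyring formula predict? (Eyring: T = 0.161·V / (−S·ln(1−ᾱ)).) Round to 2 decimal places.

S = Σ Sᵢ = 1200.6 m^2.
Absorption A = 504.1·0.03 + 336.4·0.08 + 23.7·0.02 + 336.4·0.06 = 62.693 sabins.
ᾱ = 62.693 / 1200.6 = 0.0522.
−S·ln(1−ᾱ) = −1200.6 × ln(1 − 0.0522) = 64.366.
V = 23.2 × 14.5 × 7 = 2354.8 m³.
RT60 = 0.161 × 2354.8 / 64.366 = 5.89 s.

5.89 s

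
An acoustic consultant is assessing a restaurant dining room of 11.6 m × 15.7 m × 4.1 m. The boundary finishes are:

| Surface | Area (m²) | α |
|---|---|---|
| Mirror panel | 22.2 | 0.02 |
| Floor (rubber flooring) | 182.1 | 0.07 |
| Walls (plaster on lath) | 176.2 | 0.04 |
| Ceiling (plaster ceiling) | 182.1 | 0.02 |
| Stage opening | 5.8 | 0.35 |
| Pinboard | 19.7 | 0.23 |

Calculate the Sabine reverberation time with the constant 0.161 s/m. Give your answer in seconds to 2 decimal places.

3.95 s

Equivalent absorption area: A = 22.2×0.02 + 182.1×0.07 + 176.2×0.04 + 182.1×0.02 + 5.8×0.35 + 19.7×0.23 = 30.442 m².
Volume V = 11.6 × 15.7 × 4.1 = 746.692 m³.
T = 0.161 V/A = 0.161·746.692/30.442 = 3.95 s.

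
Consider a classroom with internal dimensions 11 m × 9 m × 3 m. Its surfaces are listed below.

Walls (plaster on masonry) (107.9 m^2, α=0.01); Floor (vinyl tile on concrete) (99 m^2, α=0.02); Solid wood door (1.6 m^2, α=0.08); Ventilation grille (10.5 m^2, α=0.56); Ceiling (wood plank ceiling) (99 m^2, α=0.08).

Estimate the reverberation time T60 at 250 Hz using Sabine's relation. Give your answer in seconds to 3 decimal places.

2.815 s

Total absorption A = 107.9·0.01 + 99·0.02 + 1.6·0.08 + 10.5·0.56 + 99·0.08
  = 1.079 + 1.980 + 0.128 + 5.880 + 7.920 = 16.987 m^2 sabins.
Room volume: 297 m³.
Sabine: RT60 = 0.161 × 297 / 16.987 = 2.815 s.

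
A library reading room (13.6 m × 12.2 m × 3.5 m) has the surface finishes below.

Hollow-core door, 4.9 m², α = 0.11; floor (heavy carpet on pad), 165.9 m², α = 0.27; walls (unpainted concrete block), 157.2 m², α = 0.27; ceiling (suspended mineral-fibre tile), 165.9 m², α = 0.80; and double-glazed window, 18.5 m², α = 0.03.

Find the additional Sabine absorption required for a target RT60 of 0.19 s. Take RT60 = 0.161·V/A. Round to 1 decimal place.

271.0 sabins

Summing Sᵢαᵢ: 0.539 + 44.793 + 42.444 + 132.720 + 0.555 → A₁ = 221.051 sabins.
V = 580.72 m³. Required absorption A₂ = 0.161 × 580.72 / 0.19 = 492.084 sabins.
Shortfall: 492.084 − 221.051 = 271.0 sabins.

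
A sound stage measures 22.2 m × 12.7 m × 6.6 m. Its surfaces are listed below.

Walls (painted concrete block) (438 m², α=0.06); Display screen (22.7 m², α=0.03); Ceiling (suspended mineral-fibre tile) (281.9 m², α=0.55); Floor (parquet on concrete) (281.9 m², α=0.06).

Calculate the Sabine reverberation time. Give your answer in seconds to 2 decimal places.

Equivalent absorption area: A = 438×0.06 + 22.7×0.03 + 281.9×0.55 + 281.9×0.06 = 198.920 m².
V = 22.2·12.7·6.6 = 1860.804 m³.
Sabine: RT60 = 0.161 × 1860.804 / 198.920 = 1.51 s.

1.51 s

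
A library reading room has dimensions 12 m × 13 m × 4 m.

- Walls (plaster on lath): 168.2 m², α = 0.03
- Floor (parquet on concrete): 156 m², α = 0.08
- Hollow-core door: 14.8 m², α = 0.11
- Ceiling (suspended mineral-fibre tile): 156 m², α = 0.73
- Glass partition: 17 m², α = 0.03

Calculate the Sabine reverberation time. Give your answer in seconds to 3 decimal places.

Total absorption A = 168.2×0.03 + 156×0.08 + 14.8×0.11 + 156×0.73 + 17×0.03
  = 5.046 + 12.480 + 1.628 + 113.880 + 0.510 = 133.544 m² sabins.
Room volume: 624 m³.
RT60 = 0.161 · V / A = 0.161 × 624 / 133.544 = 0.752 s.

0.752 sec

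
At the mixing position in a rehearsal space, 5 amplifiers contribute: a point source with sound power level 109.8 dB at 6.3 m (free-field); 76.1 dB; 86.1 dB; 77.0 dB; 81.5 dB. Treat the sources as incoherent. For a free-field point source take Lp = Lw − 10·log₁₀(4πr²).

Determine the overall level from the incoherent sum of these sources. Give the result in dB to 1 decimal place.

Source at 6.3 m: Lp = 109.8 − 10·log₁₀(4π·6.3²) = 109.8 − 10·log₁₀(498.759) = 82.8 dB.
Converting to relative power and adding: 10^(82.8/10) + 10^(76.1/10) + 10^(86.1/10) + 10^(77.0/10) + 10^(81.5/10) = 8.3e+08.
Combined level = 10 log₁₀(8.3e+08) = 89.2 dB.

89.2 dB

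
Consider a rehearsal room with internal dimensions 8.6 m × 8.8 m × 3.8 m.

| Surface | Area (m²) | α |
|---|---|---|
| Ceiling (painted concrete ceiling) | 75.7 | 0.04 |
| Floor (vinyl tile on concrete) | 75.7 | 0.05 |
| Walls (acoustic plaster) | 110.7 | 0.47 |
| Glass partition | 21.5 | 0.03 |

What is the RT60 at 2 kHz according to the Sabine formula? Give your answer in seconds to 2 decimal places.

0.78 s

Summing Sᵢαᵢ: 3.028 + 3.785 + 52.029 + 0.645 → A = 59.487 sabins.
Room volume: 287.584 m³.
Sabine: RT60 = 0.161 × 287.584 / 59.487 = 0.78 s.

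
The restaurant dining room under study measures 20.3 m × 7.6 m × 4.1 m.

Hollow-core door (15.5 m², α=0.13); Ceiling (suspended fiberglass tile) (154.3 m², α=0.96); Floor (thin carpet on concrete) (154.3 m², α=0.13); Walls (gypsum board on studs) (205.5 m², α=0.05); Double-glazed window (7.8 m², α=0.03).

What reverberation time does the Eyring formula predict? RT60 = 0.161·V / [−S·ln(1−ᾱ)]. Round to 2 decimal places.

Total surface area S = 15.5 + 154.3 + 154.3 + 205.5 + 7.8 = 537.4 m².
Absorption A = 15.5×0.13 + 154.3×0.96 + 154.3×0.13 + 205.5×0.05 + 7.8×0.03 = 180.711 sabins.
ᾱ = 180.711 / 537.4 = 0.3363.
Eyring denominator: −S ln(1−ᾱ) = 220.294.
V = 20.3 × 7.6 × 4.1 = 632.548 m³.
T = 0.161·V/[−S·ln(1−ᾱ)] = 0.161·632.548/220.294 = 0.46 s.

0.46 seconds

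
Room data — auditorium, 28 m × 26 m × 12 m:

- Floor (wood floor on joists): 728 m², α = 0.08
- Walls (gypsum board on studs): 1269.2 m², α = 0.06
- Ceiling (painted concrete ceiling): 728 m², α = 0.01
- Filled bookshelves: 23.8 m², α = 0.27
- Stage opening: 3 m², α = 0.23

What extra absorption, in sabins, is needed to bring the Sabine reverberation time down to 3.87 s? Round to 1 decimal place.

214.6 sabins

Summing Sᵢαᵢ: 58.240 + 76.152 + 7.280 + 6.426 + 0.690 → A₁ = 148.788 sabins.
Target A₂ = 0.161·8736/3.87 = 363.436 sabins (V = 8736 m³).
ΔA = A₂ − A₁ = 363.436 − 148.788 = 214.6 sabins.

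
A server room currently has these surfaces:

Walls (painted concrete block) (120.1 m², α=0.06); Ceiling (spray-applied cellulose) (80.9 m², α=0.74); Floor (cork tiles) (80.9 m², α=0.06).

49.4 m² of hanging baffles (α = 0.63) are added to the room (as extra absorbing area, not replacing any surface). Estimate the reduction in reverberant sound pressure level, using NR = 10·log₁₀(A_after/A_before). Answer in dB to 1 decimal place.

1.6 dB

Total absorption A_before = 120.1·0.06 + 80.9·0.74 + 80.9·0.06
  = 7.206 + 59.866 + 4.854 = 71.926 m² sabins.
Treatment contributes 49.4·0.63 = 31.122 sabins.
A_after = 71.926 + 31.122 = 103.048 sabins.
Reduction = 10 log₁₀(A_after/A_before) = 10 log₁₀(1.4327) = 1.6 dB.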